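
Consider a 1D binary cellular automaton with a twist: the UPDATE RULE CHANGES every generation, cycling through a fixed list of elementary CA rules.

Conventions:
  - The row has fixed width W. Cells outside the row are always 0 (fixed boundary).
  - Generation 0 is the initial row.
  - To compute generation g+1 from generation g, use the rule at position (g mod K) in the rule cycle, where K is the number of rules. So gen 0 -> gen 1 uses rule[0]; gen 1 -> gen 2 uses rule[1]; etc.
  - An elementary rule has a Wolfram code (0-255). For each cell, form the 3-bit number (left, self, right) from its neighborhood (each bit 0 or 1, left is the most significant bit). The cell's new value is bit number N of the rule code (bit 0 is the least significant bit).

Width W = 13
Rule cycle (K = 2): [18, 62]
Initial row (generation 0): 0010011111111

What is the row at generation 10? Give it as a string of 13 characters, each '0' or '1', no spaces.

Answer: 1101110111011

Derivation:
Gen 0: 0010011111111
Gen 1 (rule 18): 0101100000000
Gen 2 (rule 62): 1111010000000
Gen 3 (rule 18): 0000001000000
Gen 4 (rule 62): 0000011100000
Gen 5 (rule 18): 0000100010000
Gen 6 (rule 62): 0001110111000
Gen 7 (rule 18): 0010000000100
Gen 8 (rule 62): 0111000001110
Gen 9 (rule 18): 1000100010001
Gen 10 (rule 62): 1101110111011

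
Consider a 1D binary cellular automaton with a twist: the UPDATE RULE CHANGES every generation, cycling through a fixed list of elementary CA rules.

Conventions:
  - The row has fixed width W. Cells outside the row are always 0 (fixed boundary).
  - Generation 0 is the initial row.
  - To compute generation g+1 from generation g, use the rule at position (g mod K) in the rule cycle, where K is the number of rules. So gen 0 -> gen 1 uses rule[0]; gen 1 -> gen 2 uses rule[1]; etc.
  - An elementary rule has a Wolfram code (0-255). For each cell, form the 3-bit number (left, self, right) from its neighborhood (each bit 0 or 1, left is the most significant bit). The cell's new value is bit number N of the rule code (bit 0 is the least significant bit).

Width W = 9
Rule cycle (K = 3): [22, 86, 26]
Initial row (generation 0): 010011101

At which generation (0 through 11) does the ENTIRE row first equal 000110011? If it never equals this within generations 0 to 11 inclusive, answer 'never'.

Gen 0: 010011101
Gen 1 (rule 22): 111100001
Gen 2 (rule 86): 000110011
Gen 3 (rule 26): 001101110
Gen 4 (rule 22): 010000001
Gen 5 (rule 86): 111000011
Gen 6 (rule 26): 100100110
Gen 7 (rule 22): 111111001
Gen 8 (rule 86): 000001111
Gen 9 (rule 26): 000011000
Gen 10 (rule 22): 000100100
Gen 11 (rule 86): 001111110

Answer: 2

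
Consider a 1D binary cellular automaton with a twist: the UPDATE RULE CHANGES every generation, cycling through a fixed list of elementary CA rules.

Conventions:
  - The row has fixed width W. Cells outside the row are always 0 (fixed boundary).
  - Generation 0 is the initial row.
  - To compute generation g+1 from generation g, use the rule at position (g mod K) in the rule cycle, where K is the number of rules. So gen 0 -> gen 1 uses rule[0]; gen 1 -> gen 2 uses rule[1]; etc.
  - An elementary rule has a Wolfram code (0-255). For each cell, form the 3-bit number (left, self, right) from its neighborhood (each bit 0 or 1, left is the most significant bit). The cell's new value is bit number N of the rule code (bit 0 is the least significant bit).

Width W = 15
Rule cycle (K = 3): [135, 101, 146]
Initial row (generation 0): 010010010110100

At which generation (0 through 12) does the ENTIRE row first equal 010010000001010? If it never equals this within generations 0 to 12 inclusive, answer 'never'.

Gen 0: 010010010110100
Gen 1 (rule 135): 110110110000101
Gen 2 (rule 101): 011011010110111
Gen 3 (rule 146): 100000000000010
Gen 4 (rule 135): 101111111111110
Gen 5 (rule 101): 110000000000010
Gen 6 (rule 146): 001000000000101
Gen 7 (rule 135): 111011111111101
Gen 8 (rule 101): 001100000000111
Gen 9 (rule 146): 010010000001010
Gen 10 (rule 135): 110110111111010
Gen 11 (rule 101): 011011000001110
Gen 12 (rule 146): 100000100010101

Answer: 9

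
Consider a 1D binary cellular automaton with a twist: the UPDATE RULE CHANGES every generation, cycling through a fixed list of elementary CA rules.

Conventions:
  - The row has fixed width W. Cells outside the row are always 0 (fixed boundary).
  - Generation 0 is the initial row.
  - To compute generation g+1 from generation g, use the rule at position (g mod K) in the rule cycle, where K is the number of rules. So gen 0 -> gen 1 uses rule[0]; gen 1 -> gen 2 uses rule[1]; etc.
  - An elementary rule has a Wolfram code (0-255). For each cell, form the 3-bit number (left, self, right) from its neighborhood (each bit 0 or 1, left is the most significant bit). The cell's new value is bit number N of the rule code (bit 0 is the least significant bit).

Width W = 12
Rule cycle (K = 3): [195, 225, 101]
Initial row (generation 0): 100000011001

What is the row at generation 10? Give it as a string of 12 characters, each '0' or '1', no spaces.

Answer: 001111101010

Derivation:
Gen 0: 100000011001
Gen 1 (rule 195): 001111101010
Gen 2 (rule 225): 100111110100
Gen 3 (rule 101): 100000011101
Gen 4 (rule 195): 001111101100
Gen 5 (rule 225): 100111110101
Gen 6 (rule 101): 100000011111
Gen 7 (rule 195): 001111101111
Gen 8 (rule 225): 100111110111
Gen 9 (rule 101): 100000011001
Gen 10 (rule 195): 001111101010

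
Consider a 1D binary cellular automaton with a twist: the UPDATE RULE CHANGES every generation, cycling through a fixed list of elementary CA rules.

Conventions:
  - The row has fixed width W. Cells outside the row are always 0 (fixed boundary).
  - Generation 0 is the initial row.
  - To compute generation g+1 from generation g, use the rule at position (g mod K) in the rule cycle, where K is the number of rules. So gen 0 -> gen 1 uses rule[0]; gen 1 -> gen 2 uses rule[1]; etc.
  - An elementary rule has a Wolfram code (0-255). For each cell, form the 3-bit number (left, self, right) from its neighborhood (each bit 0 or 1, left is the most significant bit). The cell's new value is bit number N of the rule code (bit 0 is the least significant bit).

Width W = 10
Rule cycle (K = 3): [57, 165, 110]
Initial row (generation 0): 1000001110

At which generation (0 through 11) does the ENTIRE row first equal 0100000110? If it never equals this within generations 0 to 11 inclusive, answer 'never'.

Answer: 4

Derivation:
Gen 0: 1000001110
Gen 1 (rule 57): 0111101001
Gen 2 (rule 165): 0011011001
Gen 3 (rule 110): 0111111011
Gen 4 (rule 57): 0100000110
Gen 5 (rule 165): 0101110000
Gen 6 (rule 110): 1111010000
Gen 7 (rule 57): 1000101111
Gen 8 (rule 165): 1010110110
Gen 9 (rule 110): 1111111110
Gen 10 (rule 57): 1000000001
Gen 11 (rule 165): 1011111101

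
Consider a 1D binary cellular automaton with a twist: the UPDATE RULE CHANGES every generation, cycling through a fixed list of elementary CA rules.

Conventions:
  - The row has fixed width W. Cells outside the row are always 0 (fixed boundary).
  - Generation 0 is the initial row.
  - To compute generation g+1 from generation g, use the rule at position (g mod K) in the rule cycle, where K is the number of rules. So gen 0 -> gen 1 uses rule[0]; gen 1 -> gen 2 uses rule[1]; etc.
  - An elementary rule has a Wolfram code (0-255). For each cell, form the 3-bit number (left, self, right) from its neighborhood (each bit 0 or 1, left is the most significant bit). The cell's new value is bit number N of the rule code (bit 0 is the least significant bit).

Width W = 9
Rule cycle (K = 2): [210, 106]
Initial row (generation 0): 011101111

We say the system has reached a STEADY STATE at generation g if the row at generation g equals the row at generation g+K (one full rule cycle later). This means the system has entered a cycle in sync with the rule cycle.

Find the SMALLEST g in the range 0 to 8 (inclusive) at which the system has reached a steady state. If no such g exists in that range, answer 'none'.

Answer: 3

Derivation:
Gen 0: 011101111
Gen 1 (rule 210): 101100111
Gen 2 (rule 106): 011101101
Gen 3 (rule 210): 101100100
Gen 4 (rule 106): 011101000
Gen 5 (rule 210): 101100100
Gen 6 (rule 106): 011101000
Gen 7 (rule 210): 101100100
Gen 8 (rule 106): 011101000
Gen 9 (rule 210): 101100100
Gen 10 (rule 106): 011101000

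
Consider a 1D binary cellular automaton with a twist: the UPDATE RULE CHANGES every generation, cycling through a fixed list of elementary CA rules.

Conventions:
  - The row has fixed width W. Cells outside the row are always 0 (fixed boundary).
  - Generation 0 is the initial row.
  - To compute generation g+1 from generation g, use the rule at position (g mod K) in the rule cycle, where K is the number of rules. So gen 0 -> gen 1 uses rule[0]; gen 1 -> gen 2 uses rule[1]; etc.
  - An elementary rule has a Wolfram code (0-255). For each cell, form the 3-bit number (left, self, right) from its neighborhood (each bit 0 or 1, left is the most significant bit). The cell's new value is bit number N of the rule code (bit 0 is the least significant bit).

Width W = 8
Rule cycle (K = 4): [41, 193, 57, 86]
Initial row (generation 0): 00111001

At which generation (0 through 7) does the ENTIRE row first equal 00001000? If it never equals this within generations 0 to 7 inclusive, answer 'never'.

Gen 0: 00111001
Gen 1 (rule 41): 10100000
Gen 2 (rule 193): 00001111
Gen 3 (rule 57): 11101000
Gen 4 (rule 86): 00101100
Gen 5 (rule 41): 10011001
Gen 6 (rule 193): 00001000
Gen 7 (rule 57): 11100111

Answer: 6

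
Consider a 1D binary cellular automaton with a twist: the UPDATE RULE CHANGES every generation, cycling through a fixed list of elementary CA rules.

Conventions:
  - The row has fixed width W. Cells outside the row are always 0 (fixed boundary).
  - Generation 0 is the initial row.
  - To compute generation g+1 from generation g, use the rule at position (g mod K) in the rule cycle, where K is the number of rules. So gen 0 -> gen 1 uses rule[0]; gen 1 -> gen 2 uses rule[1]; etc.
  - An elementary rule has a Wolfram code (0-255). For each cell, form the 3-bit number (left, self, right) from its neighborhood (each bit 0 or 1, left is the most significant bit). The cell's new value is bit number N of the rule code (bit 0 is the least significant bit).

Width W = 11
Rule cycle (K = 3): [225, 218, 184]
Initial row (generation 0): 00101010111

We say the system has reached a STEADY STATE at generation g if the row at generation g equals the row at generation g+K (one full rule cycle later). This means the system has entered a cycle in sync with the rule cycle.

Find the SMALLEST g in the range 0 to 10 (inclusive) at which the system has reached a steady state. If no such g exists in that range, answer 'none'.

Gen 0: 00101010111
Gen 1 (rule 225): 10010101011
Gen 2 (rule 218): 01100000011
Gen 3 (rule 184): 01010000010
Gen 4 (rule 225): 00100111000
Gen 5 (rule 218): 01011111100
Gen 6 (rule 184): 00111111010
Gen 7 (rule 225): 10011111100
Gen 8 (rule 218): 01111111110
Gen 9 (rule 184): 01111111101
Gen 10 (rule 225): 00111111110
Gen 11 (rule 218): 01111111111
Gen 12 (rule 184): 01111111110
Gen 13 (rule 225): 00111111110

Answer: 10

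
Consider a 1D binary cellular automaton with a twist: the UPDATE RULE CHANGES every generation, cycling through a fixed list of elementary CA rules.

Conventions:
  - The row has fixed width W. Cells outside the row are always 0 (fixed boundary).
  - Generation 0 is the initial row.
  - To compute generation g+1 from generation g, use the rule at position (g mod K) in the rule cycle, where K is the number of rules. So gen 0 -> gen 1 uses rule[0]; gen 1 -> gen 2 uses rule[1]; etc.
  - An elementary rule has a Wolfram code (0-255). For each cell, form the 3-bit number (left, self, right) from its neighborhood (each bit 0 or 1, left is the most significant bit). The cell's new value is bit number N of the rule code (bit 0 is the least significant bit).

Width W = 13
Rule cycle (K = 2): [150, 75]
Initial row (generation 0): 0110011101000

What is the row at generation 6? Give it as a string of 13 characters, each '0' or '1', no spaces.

Gen 0: 0110011101000
Gen 1 (rule 150): 1001101001100
Gen 2 (rule 75): 0011100011101
Gen 3 (rule 150): 0101010101001
Gen 4 (rule 75): 1000000000010
Gen 5 (rule 150): 1100000000111
Gen 6 (rule 75): 1101111111101

Answer: 1101111111101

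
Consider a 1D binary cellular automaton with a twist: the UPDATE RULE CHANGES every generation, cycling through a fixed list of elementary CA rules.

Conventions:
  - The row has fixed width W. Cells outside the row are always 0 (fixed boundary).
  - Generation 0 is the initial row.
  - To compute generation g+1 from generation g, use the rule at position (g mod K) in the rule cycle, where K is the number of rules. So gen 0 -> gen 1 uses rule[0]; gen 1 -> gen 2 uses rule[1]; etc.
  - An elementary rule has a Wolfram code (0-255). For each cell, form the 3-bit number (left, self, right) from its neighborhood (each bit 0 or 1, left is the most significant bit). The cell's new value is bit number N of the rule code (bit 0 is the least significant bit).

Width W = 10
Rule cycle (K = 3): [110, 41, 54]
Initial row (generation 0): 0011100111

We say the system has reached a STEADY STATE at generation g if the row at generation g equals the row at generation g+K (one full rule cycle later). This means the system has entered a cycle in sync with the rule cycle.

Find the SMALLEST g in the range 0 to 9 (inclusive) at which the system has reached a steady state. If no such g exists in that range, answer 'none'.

Answer: 9

Derivation:
Gen 0: 0011100111
Gen 1 (rule 110): 0110101101
Gen 2 (rule 41): 0101011010
Gen 3 (rule 54): 1111100111
Gen 4 (rule 110): 1000101101
Gen 5 (rule 41): 0010011010
Gen 6 (rule 54): 0111100111
Gen 7 (rule 110): 1100101101
Gen 8 (rule 41): 1000011010
Gen 9 (rule 54): 1100100111
Gen 10 (rule 110): 1101101101
Gen 11 (rule 41): 1011011010
Gen 12 (rule 54): 1100100111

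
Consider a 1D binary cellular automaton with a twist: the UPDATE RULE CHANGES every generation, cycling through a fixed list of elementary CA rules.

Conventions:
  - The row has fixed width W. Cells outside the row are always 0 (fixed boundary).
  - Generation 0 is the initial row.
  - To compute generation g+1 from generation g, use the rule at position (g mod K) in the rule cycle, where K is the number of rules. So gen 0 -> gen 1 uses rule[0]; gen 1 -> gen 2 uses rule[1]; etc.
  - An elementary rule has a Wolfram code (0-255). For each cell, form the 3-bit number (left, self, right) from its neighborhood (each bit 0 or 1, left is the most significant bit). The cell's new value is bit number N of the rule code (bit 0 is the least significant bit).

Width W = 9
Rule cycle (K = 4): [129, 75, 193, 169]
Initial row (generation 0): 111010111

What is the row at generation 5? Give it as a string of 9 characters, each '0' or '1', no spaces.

Answer: 010000000

Derivation:
Gen 0: 111010111
Gen 1 (rule 129): 010000010
Gen 2 (rule 75): 100111100
Gen 3 (rule 193): 000011101
Gen 4 (rule 169): 111011010
Gen 5 (rule 129): 010000000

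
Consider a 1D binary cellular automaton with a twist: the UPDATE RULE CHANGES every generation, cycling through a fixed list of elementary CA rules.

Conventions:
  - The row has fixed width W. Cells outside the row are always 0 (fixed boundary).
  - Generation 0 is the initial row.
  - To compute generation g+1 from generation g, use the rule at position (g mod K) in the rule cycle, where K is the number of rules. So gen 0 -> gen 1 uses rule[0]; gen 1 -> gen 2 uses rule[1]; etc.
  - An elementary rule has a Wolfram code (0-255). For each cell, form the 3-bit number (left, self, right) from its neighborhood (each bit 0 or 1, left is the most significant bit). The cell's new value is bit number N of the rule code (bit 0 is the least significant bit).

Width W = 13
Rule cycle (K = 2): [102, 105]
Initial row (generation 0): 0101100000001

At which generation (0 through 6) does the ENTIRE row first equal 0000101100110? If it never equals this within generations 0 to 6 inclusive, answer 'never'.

Gen 0: 0101100000001
Gen 1 (rule 102): 1110100000011
Gen 2 (rule 105): 1011001111011
Gen 3 (rule 102): 1101010001101
Gen 4 (rule 105): 1110100101110
Gen 5 (rule 102): 0011101110010
Gen 6 (rule 105): 1010111010000

Answer: never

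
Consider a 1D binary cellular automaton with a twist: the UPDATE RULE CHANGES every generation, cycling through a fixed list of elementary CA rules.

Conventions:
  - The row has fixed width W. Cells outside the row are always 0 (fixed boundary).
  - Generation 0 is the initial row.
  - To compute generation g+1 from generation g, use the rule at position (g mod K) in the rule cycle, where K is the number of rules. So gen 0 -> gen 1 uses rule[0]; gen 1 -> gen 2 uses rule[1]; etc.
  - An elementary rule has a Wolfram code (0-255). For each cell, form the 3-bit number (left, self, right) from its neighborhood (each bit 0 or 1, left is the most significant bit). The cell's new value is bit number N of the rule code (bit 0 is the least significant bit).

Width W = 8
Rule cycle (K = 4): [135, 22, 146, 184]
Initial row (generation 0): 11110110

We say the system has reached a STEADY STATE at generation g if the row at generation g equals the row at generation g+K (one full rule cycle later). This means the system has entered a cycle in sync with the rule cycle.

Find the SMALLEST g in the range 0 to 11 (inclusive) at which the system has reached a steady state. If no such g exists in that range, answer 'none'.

Gen 0: 11110110
Gen 1 (rule 135): 01100000
Gen 2 (rule 22): 10010000
Gen 3 (rule 146): 01101000
Gen 4 (rule 184): 01010100
Gen 5 (rule 135): 11010101
Gen 6 (rule 22): 00010101
Gen 7 (rule 146): 00100000
Gen 8 (rule 184): 00010000
Gen 9 (rule 135): 11110111
Gen 10 (rule 22): 00000000
Gen 11 (rule 146): 00000000
Gen 12 (rule 184): 00000000
Gen 13 (rule 135): 11111111
Gen 14 (rule 22): 00000000
Gen 15 (rule 146): 00000000

Answer: 10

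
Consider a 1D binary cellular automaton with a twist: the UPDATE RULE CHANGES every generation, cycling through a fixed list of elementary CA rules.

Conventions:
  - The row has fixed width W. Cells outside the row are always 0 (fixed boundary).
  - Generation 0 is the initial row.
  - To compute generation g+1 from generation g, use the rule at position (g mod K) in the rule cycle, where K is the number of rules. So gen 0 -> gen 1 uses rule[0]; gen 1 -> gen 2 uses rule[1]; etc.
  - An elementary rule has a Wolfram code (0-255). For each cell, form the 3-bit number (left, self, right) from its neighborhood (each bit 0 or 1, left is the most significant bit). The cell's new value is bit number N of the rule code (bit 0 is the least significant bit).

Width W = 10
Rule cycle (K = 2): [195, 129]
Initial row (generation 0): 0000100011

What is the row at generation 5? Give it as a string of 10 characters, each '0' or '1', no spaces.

Answer: 1111101110

Derivation:
Gen 0: 0000100011
Gen 1 (rule 195): 1111001101
Gen 2 (rule 129): 0110000000
Gen 3 (rule 195): 1010111111
Gen 4 (rule 129): 0000011110
Gen 5 (rule 195): 1111101110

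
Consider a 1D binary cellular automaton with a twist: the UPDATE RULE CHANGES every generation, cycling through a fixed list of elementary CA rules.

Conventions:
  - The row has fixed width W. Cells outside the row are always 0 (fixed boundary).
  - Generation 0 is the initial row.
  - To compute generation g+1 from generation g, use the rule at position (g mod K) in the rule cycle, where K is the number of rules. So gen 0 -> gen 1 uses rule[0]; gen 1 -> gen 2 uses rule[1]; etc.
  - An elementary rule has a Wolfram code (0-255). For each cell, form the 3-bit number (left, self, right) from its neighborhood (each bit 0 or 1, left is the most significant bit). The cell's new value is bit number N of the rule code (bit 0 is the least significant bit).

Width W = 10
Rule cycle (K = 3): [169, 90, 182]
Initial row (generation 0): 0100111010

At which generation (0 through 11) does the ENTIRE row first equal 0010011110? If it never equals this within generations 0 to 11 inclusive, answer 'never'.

Gen 0: 0100111010
Gen 1 (rule 169): 0000110100
Gen 2 (rule 90): 0001110010
Gen 3 (rule 182): 0010101111
Gen 4 (rule 169): 1001011110
Gen 5 (rule 90): 0110010011
Gen 6 (rule 182): 1001111100
Gen 7 (rule 169): 0001111001
Gen 8 (rule 90): 0011001110
Gen 9 (rule 182): 0100110101
Gen 10 (rule 169): 0000101010
Gen 11 (rule 90): 0001000001

Answer: never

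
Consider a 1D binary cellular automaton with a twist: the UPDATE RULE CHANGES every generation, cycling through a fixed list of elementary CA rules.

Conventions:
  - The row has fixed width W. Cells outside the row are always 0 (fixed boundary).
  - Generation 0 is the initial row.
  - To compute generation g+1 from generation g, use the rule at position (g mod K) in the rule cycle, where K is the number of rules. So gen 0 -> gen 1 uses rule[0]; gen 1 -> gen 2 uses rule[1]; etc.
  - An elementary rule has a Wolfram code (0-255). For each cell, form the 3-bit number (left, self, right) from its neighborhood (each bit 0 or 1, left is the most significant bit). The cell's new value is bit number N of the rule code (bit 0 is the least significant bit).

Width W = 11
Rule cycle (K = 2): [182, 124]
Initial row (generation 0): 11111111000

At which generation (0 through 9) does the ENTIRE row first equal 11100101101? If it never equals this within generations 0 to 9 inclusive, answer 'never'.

Answer: 3

Derivation:
Gen 0: 11111111000
Gen 1 (rule 182): 01111110100
Gen 2 (rule 124): 01000011110
Gen 3 (rule 182): 11100101101
Gen 4 (rule 124): 10110111111
Gen 5 (rule 182): 11001011110
Gen 6 (rule 124): 11101110011
Gen 7 (rule 182): 01010101100
Gen 8 (rule 124): 01111111110
Gen 9 (rule 182): 10111111101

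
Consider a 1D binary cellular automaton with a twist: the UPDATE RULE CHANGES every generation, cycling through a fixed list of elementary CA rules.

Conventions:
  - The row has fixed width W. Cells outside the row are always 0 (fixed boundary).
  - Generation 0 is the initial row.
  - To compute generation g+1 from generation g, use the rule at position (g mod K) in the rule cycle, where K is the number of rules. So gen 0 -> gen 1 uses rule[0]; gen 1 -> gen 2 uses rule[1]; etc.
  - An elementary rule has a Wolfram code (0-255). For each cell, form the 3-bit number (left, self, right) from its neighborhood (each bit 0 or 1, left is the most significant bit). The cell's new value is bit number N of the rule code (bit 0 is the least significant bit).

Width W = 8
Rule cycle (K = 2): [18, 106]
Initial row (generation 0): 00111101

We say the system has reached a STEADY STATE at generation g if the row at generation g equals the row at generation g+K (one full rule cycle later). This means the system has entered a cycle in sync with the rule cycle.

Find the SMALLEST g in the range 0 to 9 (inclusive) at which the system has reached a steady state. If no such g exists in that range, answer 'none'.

Gen 0: 00111101
Gen 1 (rule 18): 01000000
Gen 2 (rule 106): 10000000
Gen 3 (rule 18): 01000000
Gen 4 (rule 106): 10000000
Gen 5 (rule 18): 01000000
Gen 6 (rule 106): 10000000
Gen 7 (rule 18): 01000000
Gen 8 (rule 106): 10000000
Gen 9 (rule 18): 01000000
Gen 10 (rule 106): 10000000
Gen 11 (rule 18): 01000000

Answer: 1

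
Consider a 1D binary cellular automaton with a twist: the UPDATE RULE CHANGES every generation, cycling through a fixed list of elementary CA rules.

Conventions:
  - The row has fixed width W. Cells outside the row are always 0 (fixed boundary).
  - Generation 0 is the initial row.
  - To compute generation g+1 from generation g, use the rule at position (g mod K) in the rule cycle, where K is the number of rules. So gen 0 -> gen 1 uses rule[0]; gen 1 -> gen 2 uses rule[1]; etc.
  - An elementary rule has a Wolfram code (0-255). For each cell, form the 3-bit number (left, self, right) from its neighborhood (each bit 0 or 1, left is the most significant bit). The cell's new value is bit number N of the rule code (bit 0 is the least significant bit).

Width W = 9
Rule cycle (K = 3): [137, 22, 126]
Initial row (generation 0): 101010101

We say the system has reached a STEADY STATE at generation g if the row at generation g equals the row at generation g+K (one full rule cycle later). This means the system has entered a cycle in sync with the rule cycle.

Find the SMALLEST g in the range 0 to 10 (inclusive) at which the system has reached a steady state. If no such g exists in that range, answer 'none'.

Gen 0: 101010101
Gen 1 (rule 137): 000000000
Gen 2 (rule 22): 000000000
Gen 3 (rule 126): 000000000
Gen 4 (rule 137): 111111111
Gen 5 (rule 22): 000000000
Gen 6 (rule 126): 000000000
Gen 7 (rule 137): 111111111
Gen 8 (rule 22): 000000000
Gen 9 (rule 126): 000000000
Gen 10 (rule 137): 111111111
Gen 11 (rule 22): 000000000
Gen 12 (rule 126): 000000000
Gen 13 (rule 137): 111111111

Answer: 2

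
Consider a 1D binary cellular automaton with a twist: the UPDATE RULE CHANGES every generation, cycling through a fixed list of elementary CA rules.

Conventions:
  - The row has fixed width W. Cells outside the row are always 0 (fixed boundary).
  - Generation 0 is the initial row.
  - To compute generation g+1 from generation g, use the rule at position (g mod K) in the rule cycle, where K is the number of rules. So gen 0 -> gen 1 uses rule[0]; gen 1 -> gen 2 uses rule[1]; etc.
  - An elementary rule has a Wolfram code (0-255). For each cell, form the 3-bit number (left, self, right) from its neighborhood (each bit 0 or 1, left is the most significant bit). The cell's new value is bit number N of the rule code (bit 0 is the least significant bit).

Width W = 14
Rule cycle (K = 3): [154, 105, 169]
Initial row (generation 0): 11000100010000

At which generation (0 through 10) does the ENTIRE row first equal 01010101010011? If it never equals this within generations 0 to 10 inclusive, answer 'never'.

Answer: 2

Derivation:
Gen 0: 11000100010000
Gen 1 (rule 154): 10101010101000
Gen 2 (rule 105): 01010101010011
Gen 3 (rule 169): 00101010100010
Gen 4 (rule 154): 01000000010101
Gen 5 (rule 105): 00011111001010
Gen 6 (rule 169): 11011110000100
Gen 7 (rule 154): 10011101001010
Gen 8 (rule 105): 00010110000100
Gen 9 (rule 169): 11001100110001
Gen 10 (rule 154): 10111011101010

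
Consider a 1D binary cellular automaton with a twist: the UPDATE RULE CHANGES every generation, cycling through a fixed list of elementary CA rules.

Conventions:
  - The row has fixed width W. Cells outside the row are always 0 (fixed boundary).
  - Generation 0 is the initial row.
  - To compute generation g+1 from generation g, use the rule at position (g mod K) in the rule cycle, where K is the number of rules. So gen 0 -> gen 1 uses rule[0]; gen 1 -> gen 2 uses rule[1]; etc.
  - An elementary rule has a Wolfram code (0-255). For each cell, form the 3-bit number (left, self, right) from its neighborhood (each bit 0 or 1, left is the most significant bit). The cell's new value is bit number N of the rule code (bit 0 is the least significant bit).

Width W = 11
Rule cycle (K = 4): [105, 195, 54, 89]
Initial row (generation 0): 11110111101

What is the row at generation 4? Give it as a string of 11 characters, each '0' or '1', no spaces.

Answer: 01011010001

Derivation:
Gen 0: 11110111101
Gen 1 (rule 105): 10011100110
Gen 2 (rule 195): 00101101010
Gen 3 (rule 54): 01110011111
Gen 4 (rule 89): 01011010001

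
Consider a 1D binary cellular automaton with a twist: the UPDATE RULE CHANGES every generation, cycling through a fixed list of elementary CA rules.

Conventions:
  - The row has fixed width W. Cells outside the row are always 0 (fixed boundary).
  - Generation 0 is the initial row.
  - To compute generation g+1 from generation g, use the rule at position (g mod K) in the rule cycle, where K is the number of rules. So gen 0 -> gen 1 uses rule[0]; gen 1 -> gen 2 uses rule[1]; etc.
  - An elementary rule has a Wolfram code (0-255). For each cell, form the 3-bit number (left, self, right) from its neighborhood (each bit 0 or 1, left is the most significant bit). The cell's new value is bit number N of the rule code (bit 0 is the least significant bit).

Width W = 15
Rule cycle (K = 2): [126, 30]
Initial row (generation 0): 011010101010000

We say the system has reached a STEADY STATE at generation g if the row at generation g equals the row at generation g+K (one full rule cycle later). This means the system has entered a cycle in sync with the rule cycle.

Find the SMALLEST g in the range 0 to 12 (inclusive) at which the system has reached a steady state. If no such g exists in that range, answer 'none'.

Answer: none

Derivation:
Gen 0: 011010101010000
Gen 1 (rule 126): 111111111111000
Gen 2 (rule 30): 100000000000100
Gen 3 (rule 126): 110000000001110
Gen 4 (rule 30): 101000000011001
Gen 5 (rule 126): 111100000111111
Gen 6 (rule 30): 100010001100000
Gen 7 (rule 126): 110111011110000
Gen 8 (rule 30): 100100010001000
Gen 9 (rule 126): 111110111011100
Gen 10 (rule 30): 100000100010010
Gen 11 (rule 126): 110001110111111
Gen 12 (rule 30): 101011000100000
Gen 13 (rule 126): 111111101110000
Gen 14 (rule 30): 100000001001000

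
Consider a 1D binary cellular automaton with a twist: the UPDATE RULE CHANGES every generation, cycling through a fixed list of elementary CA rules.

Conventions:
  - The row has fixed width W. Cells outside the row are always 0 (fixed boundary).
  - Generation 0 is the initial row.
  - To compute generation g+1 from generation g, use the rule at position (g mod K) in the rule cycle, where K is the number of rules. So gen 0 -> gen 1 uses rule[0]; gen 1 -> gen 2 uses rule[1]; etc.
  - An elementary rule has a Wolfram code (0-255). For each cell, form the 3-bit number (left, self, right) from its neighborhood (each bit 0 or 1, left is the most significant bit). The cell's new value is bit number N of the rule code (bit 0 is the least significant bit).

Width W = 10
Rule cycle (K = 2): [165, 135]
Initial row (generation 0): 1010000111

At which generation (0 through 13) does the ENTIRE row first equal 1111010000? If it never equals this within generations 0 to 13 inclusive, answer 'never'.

Gen 0: 1010000111
Gen 1 (rule 165): 1110110010
Gen 2 (rule 135): 0100000110
Gen 3 (rule 165): 0101110000
Gen 4 (rule 135): 1100100111
Gen 5 (rule 165): 0000100010
Gen 6 (rule 135): 1111101110
Gen 7 (rule 165): 0111010100
Gen 8 (rule 135): 1010010101
Gen 9 (rule 165): 1110011111
Gen 10 (rule 135): 0100101110
Gen 11 (rule 165): 0100110100
Gen 12 (rule 135): 1101000101
Gen 13 (rule 165): 0011010111

Answer: never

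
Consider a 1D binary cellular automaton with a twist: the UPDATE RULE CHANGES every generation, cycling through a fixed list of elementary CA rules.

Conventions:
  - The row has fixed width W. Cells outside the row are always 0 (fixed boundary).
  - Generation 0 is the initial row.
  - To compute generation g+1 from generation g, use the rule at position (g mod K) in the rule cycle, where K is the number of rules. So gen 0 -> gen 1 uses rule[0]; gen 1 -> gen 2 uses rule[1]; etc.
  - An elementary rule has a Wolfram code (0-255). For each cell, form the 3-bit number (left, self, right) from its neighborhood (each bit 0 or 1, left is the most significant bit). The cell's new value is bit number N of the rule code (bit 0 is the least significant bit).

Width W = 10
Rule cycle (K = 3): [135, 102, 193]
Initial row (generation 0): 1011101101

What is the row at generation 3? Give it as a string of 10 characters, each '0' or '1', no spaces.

Gen 0: 1011101101
Gen 1 (rule 135): 1001000001
Gen 2 (rule 102): 1011000011
Gen 3 (rule 193): 0001011001

Answer: 0001011001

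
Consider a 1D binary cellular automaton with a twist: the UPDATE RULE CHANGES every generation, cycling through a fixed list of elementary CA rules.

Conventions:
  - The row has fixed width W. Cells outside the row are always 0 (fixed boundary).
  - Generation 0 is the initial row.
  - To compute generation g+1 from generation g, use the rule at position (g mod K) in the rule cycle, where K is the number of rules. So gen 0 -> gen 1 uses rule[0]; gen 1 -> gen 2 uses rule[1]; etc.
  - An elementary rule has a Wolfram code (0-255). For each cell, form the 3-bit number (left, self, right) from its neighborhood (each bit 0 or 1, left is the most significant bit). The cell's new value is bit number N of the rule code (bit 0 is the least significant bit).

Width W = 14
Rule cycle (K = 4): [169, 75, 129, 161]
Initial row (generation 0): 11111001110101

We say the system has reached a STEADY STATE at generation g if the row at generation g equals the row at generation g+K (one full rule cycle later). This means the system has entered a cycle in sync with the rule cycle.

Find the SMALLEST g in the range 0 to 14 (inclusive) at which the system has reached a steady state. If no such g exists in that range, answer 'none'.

Gen 0: 11111001110101
Gen 1 (rule 169): 11110001101010
Gen 2 (rule 75): 10010111100000
Gen 3 (rule 129): 00000011001111
Gen 4 (rule 161): 11111000000110
Gen 5 (rule 169): 11110011110100
Gen 6 (rule 75): 10010110010001
Gen 7 (rule 129): 00000000000100
Gen 8 (rule 161): 11111111110001
Gen 9 (rule 169): 11111111100100
Gen 10 (rule 75): 10000000101001
Gen 11 (rule 129): 00111110000000
Gen 12 (rule 161): 10011100111111
Gen 13 (rule 169): 00011000111110
Gen 14 (rule 75): 11111011100010
Gen 15 (rule 129): 01110001001000
Gen 16 (rule 161): 00100100000011
Gen 17 (rule 169): 10000001111010
Gen 18 (rule 75): 00111111001000

Answer: none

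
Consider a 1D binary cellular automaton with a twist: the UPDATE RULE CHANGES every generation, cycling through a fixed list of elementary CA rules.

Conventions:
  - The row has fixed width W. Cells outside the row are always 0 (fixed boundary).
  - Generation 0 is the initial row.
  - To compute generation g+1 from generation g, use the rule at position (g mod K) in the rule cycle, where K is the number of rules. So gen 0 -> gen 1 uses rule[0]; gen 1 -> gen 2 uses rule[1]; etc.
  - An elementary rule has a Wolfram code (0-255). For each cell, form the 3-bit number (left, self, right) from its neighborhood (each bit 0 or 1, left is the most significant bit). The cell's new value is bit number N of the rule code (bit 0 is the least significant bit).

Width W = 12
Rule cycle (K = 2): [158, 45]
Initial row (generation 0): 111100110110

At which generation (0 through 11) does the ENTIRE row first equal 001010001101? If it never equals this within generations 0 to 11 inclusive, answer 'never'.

Answer: never

Derivation:
Gen 0: 111100110110
Gen 1 (rule 158): 111011100101
Gen 2 (rule 45): 100110000111
Gen 3 (rule 158): 111101001110
Gen 4 (rule 45): 100011001000
Gen 5 (rule 158): 110110111100
Gen 6 (rule 45): 101101100001
Gen 7 (rule 158): 101001010011
Gen 8 (rule 45): 111001110010
Gen 9 (rule 158): 110111101111
Gen 10 (rule 45): 101100011000
Gen 11 (rule 158): 101010110100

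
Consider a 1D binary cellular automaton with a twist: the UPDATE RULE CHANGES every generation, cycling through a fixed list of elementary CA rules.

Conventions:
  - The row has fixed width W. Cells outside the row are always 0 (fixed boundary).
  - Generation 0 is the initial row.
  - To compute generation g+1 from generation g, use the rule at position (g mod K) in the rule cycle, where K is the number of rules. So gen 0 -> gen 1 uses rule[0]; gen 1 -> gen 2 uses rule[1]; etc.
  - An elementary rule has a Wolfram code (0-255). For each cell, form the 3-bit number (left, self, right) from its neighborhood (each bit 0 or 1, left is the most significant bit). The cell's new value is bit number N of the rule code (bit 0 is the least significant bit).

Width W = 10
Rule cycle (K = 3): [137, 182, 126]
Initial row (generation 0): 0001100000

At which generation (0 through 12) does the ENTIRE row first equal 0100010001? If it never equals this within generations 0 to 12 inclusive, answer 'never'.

Answer: never

Derivation:
Gen 0: 0001100000
Gen 1 (rule 137): 1101001111
Gen 2 (rule 182): 0011110110
Gen 3 (rule 126): 0110011111
Gen 4 (rule 137): 0100011110
Gen 5 (rule 182): 1110101101
Gen 6 (rule 126): 1011111111
Gen 7 (rule 137): 0011111110
Gen 8 (rule 182): 0101111101
Gen 9 (rule 126): 1111000111
Gen 10 (rule 137): 1110010110
Gen 11 (rule 182): 0101111001
Gen 12 (rule 126): 1111001111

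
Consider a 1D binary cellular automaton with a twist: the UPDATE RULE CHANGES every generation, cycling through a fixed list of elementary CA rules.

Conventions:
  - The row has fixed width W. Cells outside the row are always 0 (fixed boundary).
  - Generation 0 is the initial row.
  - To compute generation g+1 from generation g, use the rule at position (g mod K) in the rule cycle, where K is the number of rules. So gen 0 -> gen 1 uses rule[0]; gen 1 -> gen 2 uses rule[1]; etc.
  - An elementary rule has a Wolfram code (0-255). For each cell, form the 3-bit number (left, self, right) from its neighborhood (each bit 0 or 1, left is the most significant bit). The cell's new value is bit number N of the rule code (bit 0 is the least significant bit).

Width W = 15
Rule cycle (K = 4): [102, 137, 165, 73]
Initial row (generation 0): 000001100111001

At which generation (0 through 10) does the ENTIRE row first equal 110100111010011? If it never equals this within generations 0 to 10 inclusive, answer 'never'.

Answer: 6

Derivation:
Gen 0: 000001100111001
Gen 1 (rule 102): 000010101001011
Gen 2 (rule 137): 111000000000010
Gen 3 (rule 165): 010011111111010
Gen 4 (rule 73): 000010000001000
Gen 5 (rule 102): 000110000011000
Gen 6 (rule 137): 110100111010011
Gen 7 (rule 165): 001100010110000
Gen 8 (rule 73): 101101000110111
Gen 9 (rule 102): 110111001011001
Gen 10 (rule 137): 100110000010000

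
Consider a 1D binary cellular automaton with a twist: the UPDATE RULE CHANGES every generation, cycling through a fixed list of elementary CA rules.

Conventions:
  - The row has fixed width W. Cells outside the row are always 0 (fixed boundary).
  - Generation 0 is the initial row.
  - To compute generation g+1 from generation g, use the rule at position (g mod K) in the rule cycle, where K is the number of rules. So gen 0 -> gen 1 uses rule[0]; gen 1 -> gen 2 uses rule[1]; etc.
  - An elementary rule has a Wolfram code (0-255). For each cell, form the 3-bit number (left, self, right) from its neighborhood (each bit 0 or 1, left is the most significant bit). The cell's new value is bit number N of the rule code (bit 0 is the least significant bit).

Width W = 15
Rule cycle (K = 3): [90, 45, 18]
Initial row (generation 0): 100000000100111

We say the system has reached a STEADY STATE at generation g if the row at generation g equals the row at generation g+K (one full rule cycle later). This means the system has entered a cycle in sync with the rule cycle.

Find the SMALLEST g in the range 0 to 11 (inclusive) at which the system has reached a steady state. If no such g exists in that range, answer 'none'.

Gen 0: 100000000100111
Gen 1 (rule 90): 010000001011101
Gen 2 (rule 45): 010111101110011
Gen 3 (rule 18): 100000000001100
Gen 4 (rule 90): 010000000011110
Gen 5 (rule 45): 010111111010000
Gen 6 (rule 18): 100000000001000
Gen 7 (rule 90): 010000000010100
Gen 8 (rule 45): 010111111011101
Gen 9 (rule 18): 100000000000000
Gen 10 (rule 90): 010000000000000
Gen 11 (rule 45): 010111111111111
Gen 12 (rule 18): 100000000000000
Gen 13 (rule 90): 010000000000000
Gen 14 (rule 45): 010111111111111

Answer: 9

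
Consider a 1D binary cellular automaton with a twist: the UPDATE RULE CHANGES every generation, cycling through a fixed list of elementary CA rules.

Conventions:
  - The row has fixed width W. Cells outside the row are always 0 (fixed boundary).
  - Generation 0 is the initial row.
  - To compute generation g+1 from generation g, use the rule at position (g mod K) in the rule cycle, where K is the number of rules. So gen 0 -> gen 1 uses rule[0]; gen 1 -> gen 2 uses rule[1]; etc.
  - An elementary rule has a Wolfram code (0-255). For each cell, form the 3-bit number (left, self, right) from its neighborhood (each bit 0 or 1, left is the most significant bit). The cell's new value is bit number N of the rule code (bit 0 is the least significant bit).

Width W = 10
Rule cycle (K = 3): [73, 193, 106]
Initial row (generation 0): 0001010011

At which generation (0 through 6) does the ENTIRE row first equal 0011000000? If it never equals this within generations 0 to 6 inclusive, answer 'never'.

Answer: 4

Derivation:
Gen 0: 0001010011
Gen 1 (rule 73): 1100000011
Gen 2 (rule 193): 0101111001
Gen 3 (rule 106): 1011001010
Gen 4 (rule 73): 0011000000
Gen 5 (rule 193): 1001011111
Gen 6 (rule 106): 0010110001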